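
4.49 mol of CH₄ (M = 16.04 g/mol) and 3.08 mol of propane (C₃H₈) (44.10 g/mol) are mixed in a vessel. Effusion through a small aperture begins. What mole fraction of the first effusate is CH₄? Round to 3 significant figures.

0.707

Effusion rate of each component ∝ n_i/√M_i (partial pressure × 1/√M).
x_CH₄(eff) = (n_CH₄/√M_CH₄) / (n_CH₄/√M_CH₄ + n_C₃H₈/√M_C₃H₈)
= (4.49/√16.04) / (4.49/√16.04 + 3.08/√44.10) = 1.121/(1.121 + 0.4638) = 0.707.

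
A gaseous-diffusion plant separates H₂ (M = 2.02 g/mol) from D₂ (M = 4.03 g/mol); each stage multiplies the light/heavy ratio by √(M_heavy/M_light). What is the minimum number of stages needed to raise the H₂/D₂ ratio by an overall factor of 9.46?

7

With α = √(4.03/2.02) per stage, ln α = ½ ln(1.99505) = 0.3453.
Need α^N ≥ 9.46 ⇒ N ≥ ln(9.46) / ln α = 2.247 / 0.3453 = 6.51.
So at least 7 stages are needed.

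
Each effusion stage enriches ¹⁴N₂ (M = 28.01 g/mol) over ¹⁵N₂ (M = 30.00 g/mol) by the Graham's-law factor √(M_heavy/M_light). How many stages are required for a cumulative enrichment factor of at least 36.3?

Per stage α = (30.00/28.01)^(1/2) = 1.07105^0.5, giving ln α = 0.03432.
Need α^N ≥ 36.3 ⇒ N ≥ ln(36.3) / ln α = 3.592 / 0.03432 = 104.66.
Minimum whole number of stages: N = 105.

105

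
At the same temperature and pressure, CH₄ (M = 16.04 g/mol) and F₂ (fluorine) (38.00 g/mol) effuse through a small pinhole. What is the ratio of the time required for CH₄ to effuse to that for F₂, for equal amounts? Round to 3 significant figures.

Since effusion rate ∝ 1/√M, t_CH₄/t_F₂ = √(M_CH₄/M_F₂) = √(16.04/38.00) = √0.4221 = 0.650.

0.650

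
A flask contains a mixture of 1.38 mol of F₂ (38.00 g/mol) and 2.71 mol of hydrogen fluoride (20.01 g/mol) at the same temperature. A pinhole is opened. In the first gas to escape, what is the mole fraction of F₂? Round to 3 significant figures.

0.270

Effusion rate of each component ∝ n_i/√M_i (partial pressure × 1/√M).
Mole fraction of F₂ in the effusate = (n_F₂/√M_F₂) / (n_F₂/√M_F₂ + n_HF/√M_HF)
= (1.38/√38.00) / (1.38/√38.00 + 2.71/√20.01) = 0.2239/(0.2239 + 0.6058) = 0.270.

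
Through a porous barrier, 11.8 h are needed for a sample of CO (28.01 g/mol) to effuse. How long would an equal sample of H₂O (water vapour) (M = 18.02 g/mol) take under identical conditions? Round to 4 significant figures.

9.465 h

Using Graham's law: t_H₂O/t_CO = √(M_H₂O/M_CO) = √(18.02/28.01) = √0.6433 = 0.8021.
So the time for H₂O is 11.8 × 0.8021 = 9.465 h.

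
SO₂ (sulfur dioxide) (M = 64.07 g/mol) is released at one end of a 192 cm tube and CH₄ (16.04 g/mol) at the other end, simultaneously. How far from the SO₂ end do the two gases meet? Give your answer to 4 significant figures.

Graham's law gives d_SO₂/d_CH₄ = rate_SO₂/rate_CH₄ = √(M_CH₄/M_SO₂) = √(16.04/64.07) = 0.5004.
With d_SO₂ + d_CH₄ = 192 cm, d_CH₄ = 192/(1 + 0.5004) = 128.0 cm.
d_SO₂ = 192 − 128.0 = 64.03 cm.

64.03 cm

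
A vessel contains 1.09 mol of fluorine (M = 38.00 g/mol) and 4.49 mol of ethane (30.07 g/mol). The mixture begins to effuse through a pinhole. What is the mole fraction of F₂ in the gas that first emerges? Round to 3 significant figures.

0.178

Rate_i ∝ x_i/√M_i (Graham's law weighted by mole fraction), so the effusate composition follows n_i/√M_i.
Mole fraction of F₂ in the effusate = (n_F₂/√M_F₂) / (n_F₂/√M_F₂ + n_C₂H₆/√M_C₂H₆)
= (1.09/√38.00) / (1.09/√38.00 + 4.49/√30.07) = 0.1768/(0.1768 + 0.8188) = 0.178.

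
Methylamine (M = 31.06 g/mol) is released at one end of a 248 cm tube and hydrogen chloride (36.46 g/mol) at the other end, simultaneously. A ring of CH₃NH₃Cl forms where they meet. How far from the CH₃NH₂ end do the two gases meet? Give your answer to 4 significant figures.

Distances travelled in equal time are proportional to diffusion rates, so d_CH₃NH₂/d_HCl = √(M_HCl/M_CH₃NH₂) = √(36.46/31.06) = 1.083.
With d_CH₃NH₂ + d_HCl = 248 cm, d_HCl = 248/(1 + 1.083) = 119.0 cm.
d_CH₃NH₂ = 248 − 119.0 = 129.0 cm.

129.0 cm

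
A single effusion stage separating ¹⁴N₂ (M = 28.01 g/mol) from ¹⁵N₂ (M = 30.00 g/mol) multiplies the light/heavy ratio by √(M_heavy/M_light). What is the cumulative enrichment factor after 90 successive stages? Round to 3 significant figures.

21.9

Overall factor = α^90 with α = √(30.00/28.01), i.e. (30.00/28.01)^(90/2).
= 1.07105^45 = 21.9.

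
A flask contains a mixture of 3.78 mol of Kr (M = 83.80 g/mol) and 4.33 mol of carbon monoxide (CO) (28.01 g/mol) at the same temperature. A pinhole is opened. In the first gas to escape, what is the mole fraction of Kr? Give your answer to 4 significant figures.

Rate_i ∝ x_i/√M_i (Graham's law weighted by mole fraction), so the effusate composition follows n_i/√M_i.
Mole fraction of Kr in the effusate = (n_Kr/√M_Kr) / (n_Kr/√M_Kr + n_CO/√M_CO)
= (3.78/√83.80) / (3.78/√83.80 + 4.33/√28.01) = 0.4129/(0.4129 + 0.8181) = 0.3354.

0.3354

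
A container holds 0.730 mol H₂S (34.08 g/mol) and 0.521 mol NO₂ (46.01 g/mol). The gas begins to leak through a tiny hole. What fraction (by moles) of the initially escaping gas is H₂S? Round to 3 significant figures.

The effusion rate of species i is ∝ p_i/√M_i ∝ n_i/√M_i.
Mole fraction of H₂S in the effusate = (n_H₂S/√M_H₂S) / (n_H₂S/√M_H₂S + n_NO₂/√M_NO₂)
= (0.730/√34.08) / (0.730/√34.08 + 0.521/√46.01) = 0.1250/(0.1250 + 0.07681) = 0.619.

0.619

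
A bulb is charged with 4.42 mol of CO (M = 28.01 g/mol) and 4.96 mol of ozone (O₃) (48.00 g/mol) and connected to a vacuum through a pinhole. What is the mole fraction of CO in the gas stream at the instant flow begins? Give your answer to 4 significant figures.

0.5384

Effusion rate of each component ∝ n_i/√M_i (partial pressure × 1/√M).
Mole fraction of CO in the effusate = (n_CO/√M_CO) / (n_CO/√M_CO + n_O₃/√M_O₃)
= (4.42/√28.01) / (4.42/√28.01 + 4.96/√48.00) = 0.8352/(0.8352 + 0.7159) = 0.5384.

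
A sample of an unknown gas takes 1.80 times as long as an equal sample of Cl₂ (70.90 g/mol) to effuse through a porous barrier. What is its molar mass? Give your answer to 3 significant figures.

By Graham's law, t_X/t_Cl₂ = √(M_X/M_Cl₂).
1.80 = √(M_X/70.90)
M_X = 70.90 × 1.80² = 70.90 × 3.240 = 230 g/mol

230 g/mol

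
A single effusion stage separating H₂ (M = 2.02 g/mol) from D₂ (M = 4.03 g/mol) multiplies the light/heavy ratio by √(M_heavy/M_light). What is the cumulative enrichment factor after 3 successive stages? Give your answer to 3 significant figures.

Overall factor = α^3 with α = √(4.03/2.02), i.e. (4.03/2.02)^(3/2).
= 1.99505^(3/2) = 2.82.

2.82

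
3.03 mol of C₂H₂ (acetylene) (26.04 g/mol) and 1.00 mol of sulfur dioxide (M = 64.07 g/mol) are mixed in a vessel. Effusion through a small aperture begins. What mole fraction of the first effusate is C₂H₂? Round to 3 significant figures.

0.826

Rate_i ∝ x_i/√M_i (Graham's law weighted by mole fraction), so the effusate composition follows n_i/√M_i.
So x_C₂H₂ in the escaping gas = (n_C₂H₂/√M_C₂H₂) / Σ(n_i/√M_i)
= (3.03/√26.04) / (3.03/√26.04 + 1.00/√64.07) = 0.5938/(0.5938 + 0.1249) = 0.826.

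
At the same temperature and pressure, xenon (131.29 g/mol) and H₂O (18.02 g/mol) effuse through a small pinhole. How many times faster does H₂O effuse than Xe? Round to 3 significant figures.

2.70

Graham's law gives rate_H₂O/rate_Xe = √(M_Xe/M_H₂O) = √(131.29/18.02) = √7.286 = 2.70.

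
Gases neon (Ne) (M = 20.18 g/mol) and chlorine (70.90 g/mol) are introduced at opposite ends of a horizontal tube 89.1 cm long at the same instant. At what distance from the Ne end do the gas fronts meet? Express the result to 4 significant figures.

Distances travelled in equal time are proportional to diffusion rates, so d_Ne/d_Cl₂ = √(M_Cl₂/M_Ne) = √(70.90/20.18) = 1.874.
With d_Ne + d_Cl₂ = 89.1 cm, d_Cl₂ = 89.1/(1 + 1.874) = 31.00 cm.
d_Ne = 89.1 − 31.00 = 58.10 cm.

58.10 cm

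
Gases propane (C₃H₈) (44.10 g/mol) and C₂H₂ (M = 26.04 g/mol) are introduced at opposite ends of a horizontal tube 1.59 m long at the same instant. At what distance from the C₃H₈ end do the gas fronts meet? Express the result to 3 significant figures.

The fronts meet when d_C₃H₈ + d_C₂H₂ = L with d_C₃H₈/d_C₂H₂ = √(M_C₂H₂/M_C₃H₈) (Graham's law). Here √(M_C₂H₂/M_C₃H₈) = √(26.04/44.10) = 0.7684.
With d_C₃H₈ + d_C₂H₂ = 1.59 m, d_C₂H₂ = 1.59/(1 + 0.7684) = 0.8991 m.
d_C₃H₈ = 1.59 − 0.8991 = 0.691 m.

0.691 m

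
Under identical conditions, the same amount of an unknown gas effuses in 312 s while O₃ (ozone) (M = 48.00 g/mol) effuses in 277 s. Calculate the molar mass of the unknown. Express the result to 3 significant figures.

By Graham's law, t_X/t_O₃ = √(M_X/M_O₃).
312/277 = 1.126 = √(M_X/48.00)
M_X = 48.00 × 1.126² = 48.00 × 1.269 = 60.9 g/mol

60.9 g/mol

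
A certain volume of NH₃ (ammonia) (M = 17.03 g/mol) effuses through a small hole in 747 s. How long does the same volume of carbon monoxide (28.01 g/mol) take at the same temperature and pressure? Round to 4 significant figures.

958.0 s

Since effusion rate ∝ 1/√M, t_CO/t_NH₃ = √(M_CO/M_NH₃) = √(28.01/17.03) = √1.645 = 1.282.
So the time for CO is 747 × 1.282 = 958.0 s.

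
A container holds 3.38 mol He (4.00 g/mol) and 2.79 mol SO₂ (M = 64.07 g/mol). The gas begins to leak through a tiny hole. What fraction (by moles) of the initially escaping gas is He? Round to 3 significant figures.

0.829

Each component's effusion rate ∝ (its partial pressure)·(1/√M) ∝ n_i/√M_i.
So x_He in the escaping gas = (n_He/√M_He) / Σ(n_i/√M_i)
= (3.38/√4.00) / (3.38/√4.00 + 2.79/√64.07) = 1.690/(1.690 + 0.3486) = 0.829.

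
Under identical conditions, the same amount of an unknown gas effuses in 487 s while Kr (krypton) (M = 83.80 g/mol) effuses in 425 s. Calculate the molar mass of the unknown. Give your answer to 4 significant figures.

110.0 g/mol

By Graham's law, t_X/t_Kr = √(M_X/M_Kr).
487/425 = 1.146 = √(M_X/83.80)
M_X = 83.80 × 1.146² = 83.80 × 1.313 = 110.0 g/mol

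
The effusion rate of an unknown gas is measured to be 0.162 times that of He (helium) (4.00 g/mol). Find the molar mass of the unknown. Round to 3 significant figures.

By Graham's law, rate_X/rate_He = √(M_He/M_X).
0.162 = √(4.00/M_X)
M_X = 4.00 / 0.162² = 4.00 / 0.02624 = 152 g/mol

152 g/mol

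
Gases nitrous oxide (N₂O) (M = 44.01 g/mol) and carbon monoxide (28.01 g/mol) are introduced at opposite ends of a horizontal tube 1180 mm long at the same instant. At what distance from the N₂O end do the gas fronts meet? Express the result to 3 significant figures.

Distances travelled in equal time are proportional to diffusion rates, so d_N₂O/d_CO = √(M_CO/M_N₂O) = √(28.01/44.01) = 0.7978.
With d_N₂O + d_CO = 1180 mm, d_CO = 1180/(1 + 0.7978) = 656.4 mm.
d_N₂O = 1180 − 656.4 = 524 mm.

524 mm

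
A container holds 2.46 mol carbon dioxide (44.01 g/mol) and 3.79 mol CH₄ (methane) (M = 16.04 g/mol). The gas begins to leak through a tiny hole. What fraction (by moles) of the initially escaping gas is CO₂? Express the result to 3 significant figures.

0.282

Each component's effusion rate ∝ (its partial pressure)·(1/√M) ∝ n_i/√M_i.
x_CO₂(eff) = (n_CO₂/√M_CO₂) / (n_CO₂/√M_CO₂ + n_CH₄/√M_CH₄)
= (2.46/√44.01) / (2.46/√44.01 + 3.79/√16.04) = 0.3708/(0.3708 + 0.9463) = 0.282.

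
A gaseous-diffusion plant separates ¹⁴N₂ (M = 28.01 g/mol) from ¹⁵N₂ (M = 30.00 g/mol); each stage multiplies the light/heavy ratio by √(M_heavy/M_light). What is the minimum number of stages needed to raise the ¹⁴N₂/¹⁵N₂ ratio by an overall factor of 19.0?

86

Per stage α = (30.00/28.01)^(1/2) = 1.07105^0.5, giving ln α = 0.03432.
Need α^N ≥ 19.0 ⇒ N ≥ ln(19.0) / ln α = 2.944 / 0.03432 = 85.80.
Rounding up, N = 86 stages.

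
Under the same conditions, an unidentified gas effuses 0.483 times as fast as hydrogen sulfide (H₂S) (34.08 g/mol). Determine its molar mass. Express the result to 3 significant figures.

From Graham's law, rate_X/rate_H₂S = √(M_H₂S/M_X).
0.483 = √(34.08/M_X)
M_X = 34.08 / 0.483² = 34.08 / 0.2333 = 146 g/mol

146 g/mol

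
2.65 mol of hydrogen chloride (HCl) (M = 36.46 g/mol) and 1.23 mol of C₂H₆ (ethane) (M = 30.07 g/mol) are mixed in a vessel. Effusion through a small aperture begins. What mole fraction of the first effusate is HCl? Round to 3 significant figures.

The effusion rate of species i is ∝ p_i/√M_i ∝ n_i/√M_i.
So x_HCl in the escaping gas = (n_HCl/√M_HCl) / Σ(n_i/√M_i)
= (2.65/√36.46) / (2.65/√36.46 + 1.23/√30.07) = 0.4389/(0.4389 + 0.2243) = 0.662.

0.662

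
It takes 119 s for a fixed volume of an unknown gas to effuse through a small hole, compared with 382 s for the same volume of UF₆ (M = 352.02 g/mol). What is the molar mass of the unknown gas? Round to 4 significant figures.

Graham's law gives t_X/t_UF₆ = √(M_X/M_UF₆).
119/382 = 0.3115 = √(M_X/352.02)
M_X = 352.02 × 0.3115² = 352.02 × 0.09704 = 34.16 g/mol

34.16 g/mol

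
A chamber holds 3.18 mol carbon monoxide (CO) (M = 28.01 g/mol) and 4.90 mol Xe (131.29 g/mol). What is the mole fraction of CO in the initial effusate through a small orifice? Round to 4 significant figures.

Each component's effusion rate ∝ (its partial pressure)·(1/√M) ∝ n_i/√M_i.
So x_CO in the escaping gas = (n_CO/√M_CO) / Σ(n_i/√M_i)
= (3.18/√28.01) / (3.18/√28.01 + 4.90/√131.29) = 0.6009/(0.6009 + 0.4276) = 0.5842.

0.5842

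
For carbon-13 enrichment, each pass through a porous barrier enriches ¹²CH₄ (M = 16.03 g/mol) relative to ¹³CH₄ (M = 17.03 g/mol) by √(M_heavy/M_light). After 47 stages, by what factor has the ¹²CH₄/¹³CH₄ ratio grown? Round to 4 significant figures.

Overall factor = α^47 with α = √(17.03/16.03), i.e. (17.03/16.03)^(47/2).
= 1.06238^(47/2) = 4.146.

4.146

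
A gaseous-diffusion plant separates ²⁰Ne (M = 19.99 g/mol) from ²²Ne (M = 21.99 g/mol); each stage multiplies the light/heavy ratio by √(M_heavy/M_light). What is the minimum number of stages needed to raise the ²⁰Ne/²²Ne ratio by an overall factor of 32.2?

With α = √(21.99/19.99) per stage, ln α = ½ ln(1.10005) = 0.04768.
Need α^N ≥ 32.2 ⇒ N ≥ ln(32.2) / ln α = 3.472 / 0.04768 = 72.82.
So at least 73 stages are needed.

73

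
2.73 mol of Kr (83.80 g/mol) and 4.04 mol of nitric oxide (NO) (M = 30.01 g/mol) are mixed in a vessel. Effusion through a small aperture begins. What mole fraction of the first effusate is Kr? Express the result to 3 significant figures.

Effusion rate of each component ∝ n_i/√M_i (partial pressure × 1/√M).
Mole fraction of Kr in the effusate = (n_Kr/√M_Kr) / (n_Kr/√M_Kr + n_NO/√M_NO)
= (2.73/√83.80) / (2.73/√83.80 + 4.04/√30.01) = 0.2982/(0.2982 + 0.7375) = 0.288.

0.288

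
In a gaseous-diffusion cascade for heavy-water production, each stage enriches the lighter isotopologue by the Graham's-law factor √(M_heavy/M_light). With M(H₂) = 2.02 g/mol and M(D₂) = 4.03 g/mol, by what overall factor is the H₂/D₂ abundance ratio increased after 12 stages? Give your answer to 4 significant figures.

63.06

The single-stage factor is √(M_heavy/M_light), so 12 stages give [√(4.03/2.02)]^12 = (4.03/2.02)^(12/2).
= 1.99505^6 = 63.06.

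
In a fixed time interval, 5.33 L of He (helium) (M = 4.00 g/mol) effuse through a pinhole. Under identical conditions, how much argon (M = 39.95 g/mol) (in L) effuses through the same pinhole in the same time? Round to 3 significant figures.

1.69 L

Since effusion rate ∝ 1/√M, rate_Ar/rate_He = √(M_He/M_Ar) = √(4.00/39.95) = √0.1001 = 0.3164.
So the volume for Ar is 5.33 × 0.3164 = 1.69 L.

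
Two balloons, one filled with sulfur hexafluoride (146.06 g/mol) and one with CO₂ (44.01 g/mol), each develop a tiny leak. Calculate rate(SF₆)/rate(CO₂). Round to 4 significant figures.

Using Graham's law: rate_SF₆/rate_CO₂ = √(M_CO₂/M_SF₆) = √(44.01/146.06) = √0.3013 = 0.5489.

0.5489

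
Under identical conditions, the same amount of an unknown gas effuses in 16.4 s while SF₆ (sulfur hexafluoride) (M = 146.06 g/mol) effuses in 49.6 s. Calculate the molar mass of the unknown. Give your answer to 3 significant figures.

16.0 g/mol

Graham's law gives t_X/t_SF₆ = √(M_X/M_SF₆).
16.4/49.6 = 0.3306 = √(M_X/146.06)
M_X = 146.06 × 0.3306² = 146.06 × 0.1093 = 16.0 g/mol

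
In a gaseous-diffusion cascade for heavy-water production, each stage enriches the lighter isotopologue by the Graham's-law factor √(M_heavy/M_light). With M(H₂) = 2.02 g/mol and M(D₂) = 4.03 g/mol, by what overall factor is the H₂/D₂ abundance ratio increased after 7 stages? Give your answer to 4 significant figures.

11.22

The single-stage factor is √(M_heavy/M_light), so 7 stages give [√(4.03/2.02)]^7 = (4.03/2.02)^(7/2).
= 1.99505^(7/2) = 11.22.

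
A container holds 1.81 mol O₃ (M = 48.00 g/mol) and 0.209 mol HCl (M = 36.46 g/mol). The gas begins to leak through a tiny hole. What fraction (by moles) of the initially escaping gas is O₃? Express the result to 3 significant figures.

The effusion rate of species i is ∝ p_i/√M_i ∝ n_i/√M_i.
So x_O₃ in the escaping gas = (n_O₃/√M_O₃) / Σ(n_i/√M_i)
= (1.81/√48.00) / (1.81/√48.00 + 0.209/√36.46) = 0.2613/(0.2613 + 0.03461) = 0.883.

0.883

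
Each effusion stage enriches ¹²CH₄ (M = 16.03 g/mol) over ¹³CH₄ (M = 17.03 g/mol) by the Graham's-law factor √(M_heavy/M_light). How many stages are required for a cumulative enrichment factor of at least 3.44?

41

Per stage α = (17.03/16.03)^(1/2) = 1.06238^0.5, giving ln α = 0.03026.
Need α^N ≥ 3.44 ⇒ N ≥ ln(3.44) / ln α = 1.235 / 0.03026 = 40.83.
So at least 41 stages are needed.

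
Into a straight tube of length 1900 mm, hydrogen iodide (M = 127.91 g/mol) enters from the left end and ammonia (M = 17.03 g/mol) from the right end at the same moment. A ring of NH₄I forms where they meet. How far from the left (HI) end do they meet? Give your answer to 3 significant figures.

508 mm

Distances travelled in equal time are proportional to diffusion rates, so d_HI/d_NH₃ = √(M_NH₃/M_HI) = √(17.03/127.91) = 0.3649.
With d_HI + d_NH₃ = 1900 mm, d_NH₃ = 1900/(1 + 0.3649) = 1392 mm.
d_HI = 1900 − 1392 = 508 mm.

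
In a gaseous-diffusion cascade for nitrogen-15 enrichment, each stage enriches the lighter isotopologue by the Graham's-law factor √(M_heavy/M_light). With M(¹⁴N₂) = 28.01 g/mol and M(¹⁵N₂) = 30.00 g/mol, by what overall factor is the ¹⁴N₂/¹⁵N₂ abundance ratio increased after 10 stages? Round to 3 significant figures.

Each stage multiplies the ratio by α = √(30.00/28.01), so after 10 stages the overall factor is α^10 = (30.00/28.01)^(10/2).
= 1.07105^5 = 1.41.

1.41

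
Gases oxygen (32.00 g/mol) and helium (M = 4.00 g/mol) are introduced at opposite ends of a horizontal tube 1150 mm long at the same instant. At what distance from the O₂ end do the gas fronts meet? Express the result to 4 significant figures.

In equal time, each gas travels a distance ∝ its rate ∝ 1/√M, so d_O₂/d_He = √(M_He/M_O₂) = √(4.00/32.00) = 0.3536.
With d_O₂ + d_He = 1150 mm, d_He = 1150/(1 + 0.3536) = 849.6 mm.
d_O₂ = 1150 − 849.6 = 300.4 mm.

300.4 mm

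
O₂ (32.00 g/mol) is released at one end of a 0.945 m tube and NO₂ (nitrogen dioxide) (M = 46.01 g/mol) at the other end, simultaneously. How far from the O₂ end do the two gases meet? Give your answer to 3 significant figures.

In equal time, each gas travels a distance ∝ its rate ∝ 1/√M, so d_O₂/d_NO₂ = √(M_NO₂/M_O₂) = √(46.01/32.00) = 1.199.
With d_O₂ + d_NO₂ = 0.945 m, d_NO₂ = 0.945/(1 + 1.199) = 0.4297 m.
d_O₂ = 0.945 − 0.4297 = 0.515 m.

0.515 m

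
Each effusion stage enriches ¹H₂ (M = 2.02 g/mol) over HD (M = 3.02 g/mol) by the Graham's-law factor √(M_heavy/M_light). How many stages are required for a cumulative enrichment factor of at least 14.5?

14

Per stage α = (3.02/2.02)^(1/2) = 1.49505^0.5, giving ln α = 0.2011.
Need α^N ≥ 14.5 ⇒ N ≥ ln(14.5) / ln α = 2.674 / 0.2011 = 13.30.
So at least 14 stages are needed.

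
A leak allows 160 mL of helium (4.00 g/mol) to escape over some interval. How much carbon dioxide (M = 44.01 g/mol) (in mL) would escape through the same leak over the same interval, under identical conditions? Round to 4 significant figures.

48.24 mL

Graham's law gives rate_CO₂/rate_He = √(M_He/M_CO₂) = √(4.00/44.01) = √0.09089 = 0.3015.
So the volume for CO₂ is 160 × 0.3015 = 48.24 mL.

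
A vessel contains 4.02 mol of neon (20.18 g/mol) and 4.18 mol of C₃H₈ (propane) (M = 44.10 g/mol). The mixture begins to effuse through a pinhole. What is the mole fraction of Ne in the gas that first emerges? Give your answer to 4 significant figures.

The effusion rate of species i is ∝ p_i/√M_i ∝ n_i/√M_i.
x_Ne(eff) = (n_Ne/√M_Ne) / (n_Ne/√M_Ne + n_C₃H₈/√M_C₃H₈)
= (4.02/√20.18) / (4.02/√20.18 + 4.18/√44.10) = 0.8949/(0.8949 + 0.6294) = 0.5871.

0.5871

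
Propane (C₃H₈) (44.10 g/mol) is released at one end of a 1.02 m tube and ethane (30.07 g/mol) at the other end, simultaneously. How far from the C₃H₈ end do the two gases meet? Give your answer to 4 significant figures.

0.4613 m

The fronts meet when d_C₃H₈ + d_C₂H₆ = L with d_C₃H₈/d_C₂H₆ = √(M_C₂H₆/M_C₃H₈) (Graham's law). Here √(M_C₂H₆/M_C₃H₈) = √(30.07/44.10) = 0.8257.
With d_C₃H₈ + d_C₂H₆ = 1.02 m, d_C₂H₆ = 1.02/(1 + 0.8257) = 0.5587 m.
d_C₃H₈ = 1.02 − 0.5587 = 0.4613 m.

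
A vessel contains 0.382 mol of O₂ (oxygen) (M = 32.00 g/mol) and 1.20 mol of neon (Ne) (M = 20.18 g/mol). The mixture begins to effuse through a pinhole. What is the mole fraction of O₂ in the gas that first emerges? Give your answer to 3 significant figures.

Rate_i ∝ x_i/√M_i (Graham's law weighted by mole fraction), so the effusate composition follows n_i/√M_i.
x_O₂(eff) = (n_O₂/√M_O₂) / (n_O₂/√M_O₂ + n_Ne/√M_Ne)
= (0.382/√32.00) / (0.382/√32.00 + 1.20/√20.18) = 0.06753/(0.06753 + 0.2671) = 0.202.

0.202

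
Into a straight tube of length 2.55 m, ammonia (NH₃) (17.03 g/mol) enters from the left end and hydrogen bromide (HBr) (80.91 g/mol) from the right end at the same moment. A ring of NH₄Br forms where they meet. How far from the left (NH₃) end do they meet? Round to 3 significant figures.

1.75 m

The fronts meet when d_NH₃ + d_HBr = L with d_NH₃/d_HBr = √(M_HBr/M_NH₃) (Graham's law). Here √(M_HBr/M_NH₃) = √(80.91/17.03) = 2.180.
With d_NH₃ + d_HBr = 2.55 m, d_HBr = 2.55/(1 + 2.180) = 0.8020 m.
d_NH₃ = 2.55 − 0.8020 = 1.75 m.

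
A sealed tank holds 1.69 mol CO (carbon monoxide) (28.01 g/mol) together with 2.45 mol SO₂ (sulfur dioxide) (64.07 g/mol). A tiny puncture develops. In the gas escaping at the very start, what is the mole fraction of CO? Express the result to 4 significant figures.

0.5106

The effusion rate of species i is ∝ p_i/√M_i ∝ n_i/√M_i.
x_CO(eff) = (n_CO/√M_CO) / (n_CO/√M_CO + n_SO₂/√M_SO₂)
= (1.69/√28.01) / (1.69/√28.01 + 2.45/√64.07) = 0.3193/(0.3193 + 0.3061) = 0.5106.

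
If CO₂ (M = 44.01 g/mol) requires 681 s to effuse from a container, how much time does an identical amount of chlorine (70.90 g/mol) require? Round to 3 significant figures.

From Graham's law, t_Cl₂/t_CO₂ = √(M_Cl₂/M_CO₂) = √(70.90/44.01) = √1.611 = 1.269.
So the time for Cl₂ is 681 × 1.269 = 864 s.

864 s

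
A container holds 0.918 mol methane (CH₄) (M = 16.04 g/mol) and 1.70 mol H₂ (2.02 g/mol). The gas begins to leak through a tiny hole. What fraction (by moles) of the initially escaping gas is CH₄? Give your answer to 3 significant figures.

Effusion rate of each component ∝ n_i/√M_i (partial pressure × 1/√M).
x_CH₄(eff) = (n_CH₄/√M_CH₄) / (n_CH₄/√M_CH₄ + n_H₂/√M_H₂)
= (0.918/√16.04) / (0.918/√16.04 + 1.70/√2.02) = 0.2292/(0.2292 + 1.196) = 0.161.

0.161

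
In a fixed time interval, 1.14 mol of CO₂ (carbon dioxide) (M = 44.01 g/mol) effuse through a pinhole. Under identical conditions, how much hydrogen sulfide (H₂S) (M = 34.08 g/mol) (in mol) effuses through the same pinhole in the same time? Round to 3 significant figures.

1.30 mol

Since effusion rate ∝ 1/√M, rate_H₂S/rate_CO₂ = √(M_CO₂/M_H₂S) = √(44.01/34.08) = √1.291 = 1.136.
So the amount for H₂S is 1.14 × 1.136 = 1.30 mol.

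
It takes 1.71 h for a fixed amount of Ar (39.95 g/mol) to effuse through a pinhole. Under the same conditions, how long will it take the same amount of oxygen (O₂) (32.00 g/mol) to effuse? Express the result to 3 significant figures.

From Graham's law, t_O₂/t_Ar = √(M_O₂/M_Ar) = √(32.00/39.95) = √0.8010 = 0.8950.
So the time for O₂ is 1.71 × 0.8950 = 1.53 h.

1.53 h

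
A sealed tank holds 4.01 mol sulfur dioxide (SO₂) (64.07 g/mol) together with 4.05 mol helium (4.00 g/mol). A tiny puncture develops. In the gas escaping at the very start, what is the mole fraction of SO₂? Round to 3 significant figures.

Each component's effusion rate ∝ (its partial pressure)·(1/√M) ∝ n_i/√M_i.
x_SO₂(eff) = (n_SO₂/√M_SO₂) / (n_SO₂/√M_SO₂ + n_He/√M_He)
= (4.01/√64.07) / (4.01/√64.07 + 4.05/√4.00) = 0.5010/(0.5010 + 2.025) = 0.198.

0.198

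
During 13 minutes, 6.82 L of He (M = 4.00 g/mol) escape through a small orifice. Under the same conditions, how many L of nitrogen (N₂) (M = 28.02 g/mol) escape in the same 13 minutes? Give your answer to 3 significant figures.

2.58 L

Since effusion rate ∝ 1/√M, rate_N₂/rate_He = √(M_He/M_N₂) = √(4.00/28.02) = √0.1428 = 0.3778.
So the volume for N₂ is 6.82 × 0.3778 = 2.58 L.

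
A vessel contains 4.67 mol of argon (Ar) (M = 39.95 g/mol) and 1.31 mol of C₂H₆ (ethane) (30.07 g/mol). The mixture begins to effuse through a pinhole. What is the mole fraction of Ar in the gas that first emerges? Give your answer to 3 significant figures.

Rate_i ∝ x_i/√M_i (Graham's law weighted by mole fraction), so the effusate composition follows n_i/√M_i.
Mole fraction of Ar in the effusate = (n_Ar/√M_Ar) / (n_Ar/√M_Ar + n_C₂H₆/√M_C₂H₆)
= (4.67/√39.95) / (4.67/√39.95 + 1.31/√30.07) = 0.7389/(0.7389 + 0.2389) = 0.756.

0.756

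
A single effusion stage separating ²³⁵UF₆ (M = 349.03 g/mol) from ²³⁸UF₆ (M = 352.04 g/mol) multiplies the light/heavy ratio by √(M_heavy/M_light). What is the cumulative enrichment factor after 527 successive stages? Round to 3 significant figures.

9.61

After 527 stages the ratio has grown by (√(352.04/349.03))^527 = (352.04/349.03)^(527/2).
= 1.00862^(527/2) = 9.61.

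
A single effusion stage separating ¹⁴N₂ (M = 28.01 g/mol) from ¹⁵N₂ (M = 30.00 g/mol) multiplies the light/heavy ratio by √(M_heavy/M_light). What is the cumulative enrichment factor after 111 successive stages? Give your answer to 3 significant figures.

After 111 stages the ratio has grown by (√(30.00/28.01))^111 = (30.00/28.01)^(111/2).
= 1.07105^(111/2) = 45.1.

45.1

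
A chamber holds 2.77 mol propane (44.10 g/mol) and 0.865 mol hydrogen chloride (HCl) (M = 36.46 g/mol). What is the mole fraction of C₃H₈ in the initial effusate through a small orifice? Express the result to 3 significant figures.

Effusion rate of each component ∝ n_i/√M_i (partial pressure × 1/√M).
Mole fraction of C₃H₈ in the effusate = (n_C₃H₈/√M_C₃H₈) / (n_C₃H₈/√M_C₃H₈ + n_HCl/√M_HCl)
= (2.77/√44.10) / (2.77/√44.10 + 0.865/√36.46) = 0.4171/(0.4171 + 0.1433) = 0.744.

0.744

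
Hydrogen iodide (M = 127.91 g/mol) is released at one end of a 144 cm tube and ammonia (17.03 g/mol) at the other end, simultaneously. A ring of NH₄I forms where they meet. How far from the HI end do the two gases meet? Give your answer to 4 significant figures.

38.50 cm

The fronts meet when d_HI + d_NH₃ = L with d_HI/d_NH₃ = √(M_NH₃/M_HI) (Graham's law). Here √(M_NH₃/M_HI) = √(17.03/127.91) = 0.3649.
With d_HI + d_NH₃ = 144 cm, d_NH₃ = 144/(1 + 0.3649) = 105.5 cm.
d_HI = 144 − 105.5 = 38.50 cm.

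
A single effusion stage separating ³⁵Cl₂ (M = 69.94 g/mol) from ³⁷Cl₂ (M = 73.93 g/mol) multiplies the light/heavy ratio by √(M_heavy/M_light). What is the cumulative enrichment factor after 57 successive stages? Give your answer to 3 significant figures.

4.86

The single-stage factor is √(M_heavy/M_light), so 57 stages give [√(73.93/69.94)]^57 = (73.93/69.94)^(57/2).
= 1.05705^(57/2) = 4.86.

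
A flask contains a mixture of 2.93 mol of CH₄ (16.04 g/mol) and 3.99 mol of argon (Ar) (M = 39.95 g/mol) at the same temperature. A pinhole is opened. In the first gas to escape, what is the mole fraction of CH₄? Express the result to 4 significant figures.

Rate_i ∝ x_i/√M_i (Graham's law weighted by mole fraction), so the effusate composition follows n_i/√M_i.
So x_CH₄ in the escaping gas = (n_CH₄/√M_CH₄) / Σ(n_i/√M_i)
= (2.93/√16.04) / (2.93/√16.04 + 3.99/√39.95) = 0.7316/(0.7316 + 0.6313) = 0.5368.

0.5368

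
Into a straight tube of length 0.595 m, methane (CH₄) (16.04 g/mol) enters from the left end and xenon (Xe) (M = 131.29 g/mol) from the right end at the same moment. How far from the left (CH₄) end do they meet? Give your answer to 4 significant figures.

The fronts meet when d_CH₄ + d_Xe = L with d_CH₄/d_Xe = √(M_Xe/M_CH₄) (Graham's law). Here √(M_Xe/M_CH₄) = √(131.29/16.04) = 2.861.
With d_CH₄ + d_Xe = 0.595 m, d_Xe = 0.595/(1 + 2.861) = 0.1541 m.
d_CH₄ = 0.595 − 0.1541 = 0.4409 m.

0.4409 m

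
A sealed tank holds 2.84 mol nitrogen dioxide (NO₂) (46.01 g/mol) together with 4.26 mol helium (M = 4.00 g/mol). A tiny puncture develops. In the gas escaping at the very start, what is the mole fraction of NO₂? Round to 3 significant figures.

Rate_i ∝ x_i/√M_i (Graham's law weighted by mole fraction), so the effusate composition follows n_i/√M_i.
So x_NO₂ in the escaping gas = (n_NO₂/√M_NO₂) / Σ(n_i/√M_i)
= (2.84/√46.01) / (2.84/√46.01 + 4.26/√4.00) = 0.4187/(0.4187 + 2.130) = 0.164.

0.164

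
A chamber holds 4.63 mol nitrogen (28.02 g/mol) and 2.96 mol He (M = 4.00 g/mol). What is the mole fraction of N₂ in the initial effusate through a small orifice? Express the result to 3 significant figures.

Rate_i ∝ x_i/√M_i (Graham's law weighted by mole fraction), so the effusate composition follows n_i/√M_i.
Mole fraction of N₂ in the effusate = (n_N₂/√M_N₂) / (n_N₂/√M_N₂ + n_He/√M_He)
= (4.63/√28.02) / (4.63/√28.02 + 2.96/√4.00) = 0.8747/(0.8747 + 1.480) = 0.371.

0.371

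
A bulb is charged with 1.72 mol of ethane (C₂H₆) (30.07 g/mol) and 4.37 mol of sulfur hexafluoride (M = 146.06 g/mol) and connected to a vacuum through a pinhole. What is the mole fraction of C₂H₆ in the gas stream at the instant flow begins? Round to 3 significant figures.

0.465

Rate_i ∝ x_i/√M_i (Graham's law weighted by mole fraction), so the effusate composition follows n_i/√M_i.
So x_C₂H₆ in the escaping gas = (n_C₂H₆/√M_C₂H₆) / Σ(n_i/√M_i)
= (1.72/√30.07) / (1.72/√30.07 + 4.37/√146.06) = 0.3137/(0.3137 + 0.3616) = 0.465.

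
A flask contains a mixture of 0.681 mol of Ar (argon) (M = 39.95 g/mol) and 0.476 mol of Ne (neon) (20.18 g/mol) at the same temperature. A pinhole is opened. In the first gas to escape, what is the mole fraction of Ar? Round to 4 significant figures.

0.5042

Each component's effusion rate ∝ (its partial pressure)·(1/√M) ∝ n_i/√M_i.
Mole fraction of Ar in the effusate = (n_Ar/√M_Ar) / (n_Ar/√M_Ar + n_Ne/√M_Ne)
= (0.681/√39.95) / (0.681/√39.95 + 0.476/√20.18) = 0.1077/(0.1077 + 0.1060) = 0.5042.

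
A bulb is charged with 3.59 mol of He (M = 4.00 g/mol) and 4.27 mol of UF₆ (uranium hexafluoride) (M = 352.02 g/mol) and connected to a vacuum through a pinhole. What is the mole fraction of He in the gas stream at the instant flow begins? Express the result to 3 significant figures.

0.887

The effusion rate of species i is ∝ p_i/√M_i ∝ n_i/√M_i.
x_He(eff) = (n_He/√M_He) / (n_He/√M_He + n_UF₆/√M_UF₆)
= (3.59/√4.00) / (3.59/√4.00 + 4.27/√352.02) = 1.795/(1.795 + 0.2276) = 0.887.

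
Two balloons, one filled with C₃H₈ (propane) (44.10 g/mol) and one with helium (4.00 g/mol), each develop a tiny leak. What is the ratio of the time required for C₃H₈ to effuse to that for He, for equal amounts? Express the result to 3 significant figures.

3.32

Using Graham's law: t_C₃H₈/t_He = √(M_C₃H₈/M_He) = √(44.10/4.00) = √11.03 = 3.32.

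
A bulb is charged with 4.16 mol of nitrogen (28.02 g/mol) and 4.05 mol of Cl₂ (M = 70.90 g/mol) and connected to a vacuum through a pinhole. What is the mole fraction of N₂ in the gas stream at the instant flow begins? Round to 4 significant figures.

Rate_i ∝ x_i/√M_i (Graham's law weighted by mole fraction), so the effusate composition follows n_i/√M_i.
So x_N₂ in the escaping gas = (n_N₂/√M_N₂) / Σ(n_i/√M_i)
= (4.16/√28.02) / (4.16/√28.02 + 4.05/√70.90) = 0.7859/(0.7859 + 0.4810) = 0.6203.

0.6203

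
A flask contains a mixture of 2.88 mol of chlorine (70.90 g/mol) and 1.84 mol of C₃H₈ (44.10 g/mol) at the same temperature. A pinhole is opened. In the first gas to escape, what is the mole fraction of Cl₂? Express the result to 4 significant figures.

0.5525

Each component's effusion rate ∝ (its partial pressure)·(1/√M) ∝ n_i/√M_i.
So x_Cl₂ in the escaping gas = (n_Cl₂/√M_Cl₂) / Σ(n_i/√M_i)
= (2.88/√70.90) / (2.88/√70.90 + 1.84/√44.10) = 0.3420/(0.3420 + 0.2771) = 0.5525.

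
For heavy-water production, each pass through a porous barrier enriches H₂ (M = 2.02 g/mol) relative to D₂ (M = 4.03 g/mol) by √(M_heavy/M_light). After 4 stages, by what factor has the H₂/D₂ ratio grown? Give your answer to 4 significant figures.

The single-stage factor is √(M_heavy/M_light), so 4 stages give [√(4.03/2.02)]^4 = (4.03/2.02)^(4/2).
= 1.99505^2 = 3.980.

3.980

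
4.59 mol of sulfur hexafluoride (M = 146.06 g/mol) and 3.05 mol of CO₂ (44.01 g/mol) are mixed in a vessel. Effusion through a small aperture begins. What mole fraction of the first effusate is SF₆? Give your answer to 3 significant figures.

0.452

The effusion rate of species i is ∝ p_i/√M_i ∝ n_i/√M_i.
So x_SF₆ in the escaping gas = (n_SF₆/√M_SF₆) / Σ(n_i/√M_i)
= (4.59/√146.06) / (4.59/√146.06 + 3.05/√44.01) = 0.3798/(0.3798 + 0.4598) = 0.452.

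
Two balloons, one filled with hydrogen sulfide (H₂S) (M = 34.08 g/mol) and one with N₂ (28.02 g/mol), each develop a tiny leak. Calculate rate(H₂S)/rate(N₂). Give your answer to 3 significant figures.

Using Graham's law: rate_H₂S/rate_N₂ = √(M_N₂/M_H₂S) = √(28.02/34.08) = √0.8222 = 0.907.

0.907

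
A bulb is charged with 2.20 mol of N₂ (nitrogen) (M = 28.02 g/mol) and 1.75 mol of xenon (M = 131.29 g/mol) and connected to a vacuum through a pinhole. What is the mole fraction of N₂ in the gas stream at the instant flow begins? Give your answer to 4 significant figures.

0.7313

Each component's effusion rate ∝ (its partial pressure)·(1/√M) ∝ n_i/√M_i.
x_N₂(eff) = (n_N₂/√M_N₂) / (n_N₂/√M_N₂ + n_Xe/√M_Xe)
= (2.20/√28.02) / (2.20/√28.02 + 1.75/√131.29) = 0.4156/(0.4156 + 0.1527) = 0.7313.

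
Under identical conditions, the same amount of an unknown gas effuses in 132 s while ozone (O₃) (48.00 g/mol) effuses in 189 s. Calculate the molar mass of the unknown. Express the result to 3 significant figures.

23.4 g/mol

Using Graham's law: t_X/t_O₃ = √(M_X/M_O₃).
132/189 = 0.6984 = √(M_X/48.00)
M_X = 48.00 × 0.6984² = 48.00 × 0.4878 = 23.4 g/mol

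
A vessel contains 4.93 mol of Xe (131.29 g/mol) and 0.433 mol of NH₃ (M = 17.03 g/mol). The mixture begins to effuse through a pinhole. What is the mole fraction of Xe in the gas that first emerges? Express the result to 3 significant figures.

Effusion rate of each component ∝ n_i/√M_i (partial pressure × 1/√M).
Mole fraction of Xe in the effusate = (n_Xe/√M_Xe) / (n_Xe/√M_Xe + n_NH₃/√M_NH₃)
= (4.93/√131.29) / (4.93/√131.29 + 0.433/√17.03) = 0.4303/(0.4303 + 0.1049) = 0.804.

0.804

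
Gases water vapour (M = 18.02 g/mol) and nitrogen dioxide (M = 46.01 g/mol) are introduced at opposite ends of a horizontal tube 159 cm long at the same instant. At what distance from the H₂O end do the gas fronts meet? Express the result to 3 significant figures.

97.8 cm

Graham's law gives d_H₂O/d_NO₂ = rate_H₂O/rate_NO₂ = √(M_NO₂/M_H₂O) = √(46.01/18.02) = 1.598.
With d_H₂O + d_NO₂ = 159 cm, d_NO₂ = 159/(1 + 1.598) = 61.20 cm.
d_H₂O = 159 − 61.20 = 97.8 cm.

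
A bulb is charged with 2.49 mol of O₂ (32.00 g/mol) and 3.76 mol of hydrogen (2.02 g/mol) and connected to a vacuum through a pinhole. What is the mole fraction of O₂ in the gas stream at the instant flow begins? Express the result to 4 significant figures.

Each component's effusion rate ∝ (its partial pressure)·(1/√M) ∝ n_i/√M_i.
Mole fraction of O₂ in the effusate = (n_O₂/√M_O₂) / (n_O₂/√M_O₂ + n_H₂/√M_H₂)
= (2.49/√32.00) / (2.49/√32.00 + 3.76/√2.02) = 0.4402/(0.4402 + 2.646) = 0.1426.

0.1426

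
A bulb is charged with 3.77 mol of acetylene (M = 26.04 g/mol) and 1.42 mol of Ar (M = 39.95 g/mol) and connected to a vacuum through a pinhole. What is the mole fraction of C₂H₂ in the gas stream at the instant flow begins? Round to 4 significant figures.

Each component's effusion rate ∝ (its partial pressure)·(1/√M) ∝ n_i/√M_i.
Mole fraction of C₂H₂ in the effusate = (n_C₂H₂/√M_C₂H₂) / (n_C₂H₂/√M_C₂H₂ + n_Ar/√M_Ar)
= (3.77/√26.04) / (3.77/√26.04 + 1.42/√39.95) = 0.7388/(0.7388 + 0.2247) = 0.7668.

0.7668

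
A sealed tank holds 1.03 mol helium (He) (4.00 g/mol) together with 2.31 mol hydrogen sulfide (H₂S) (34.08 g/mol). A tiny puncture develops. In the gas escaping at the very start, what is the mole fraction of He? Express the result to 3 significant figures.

Each component's effusion rate ∝ (its partial pressure)·(1/√M) ∝ n_i/√M_i.
x_He(eff) = (n_He/√M_He) / (n_He/√M_He + n_H₂S/√M_H₂S)
= (1.03/√4.00) / (1.03/√4.00 + 2.31/√34.08) = 0.5150/(0.5150 + 0.3957) = 0.566.

0.566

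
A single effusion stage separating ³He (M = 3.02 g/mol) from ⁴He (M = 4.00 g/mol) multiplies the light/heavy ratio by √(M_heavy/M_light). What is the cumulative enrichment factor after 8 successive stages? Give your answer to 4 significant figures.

3.078

The single-stage factor is √(M_heavy/M_light), so 8 stages give [√(4.00/3.02)]^8 = (4.00/3.02)^(8/2).
= 1.32450^4 = 3.078.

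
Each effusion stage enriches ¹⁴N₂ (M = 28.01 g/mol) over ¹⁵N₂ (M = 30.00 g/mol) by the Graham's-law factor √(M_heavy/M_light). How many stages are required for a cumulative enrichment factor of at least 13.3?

76

Single-stage factor α = √(30.00/28.01), so ln α = ½ ln(1.07105) = 0.03432.
Need α^N ≥ 13.3 ⇒ N ≥ ln(13.3) / ln α = 2.588 / 0.03432 = 75.41.
Rounding up, N = 76 stages.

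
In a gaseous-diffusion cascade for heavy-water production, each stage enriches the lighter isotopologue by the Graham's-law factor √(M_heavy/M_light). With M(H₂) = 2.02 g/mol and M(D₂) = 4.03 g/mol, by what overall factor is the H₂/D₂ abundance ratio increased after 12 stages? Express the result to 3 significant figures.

63.1

Each stage multiplies the ratio by α = √(4.03/2.02), so after 12 stages the overall factor is α^12 = (4.03/2.02)^(12/2).
= 1.99505^6 = 63.1.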